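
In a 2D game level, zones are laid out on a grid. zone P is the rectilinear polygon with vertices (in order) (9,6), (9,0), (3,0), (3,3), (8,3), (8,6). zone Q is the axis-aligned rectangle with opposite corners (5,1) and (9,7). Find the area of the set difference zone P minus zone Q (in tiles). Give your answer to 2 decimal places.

10.00

|zone P| = 21, |zone P∩zone Q| = 11.
|zone P ∖ zone Q| = |zone P| − |zone P∩zone Q| = 21 − 11 = 10.00.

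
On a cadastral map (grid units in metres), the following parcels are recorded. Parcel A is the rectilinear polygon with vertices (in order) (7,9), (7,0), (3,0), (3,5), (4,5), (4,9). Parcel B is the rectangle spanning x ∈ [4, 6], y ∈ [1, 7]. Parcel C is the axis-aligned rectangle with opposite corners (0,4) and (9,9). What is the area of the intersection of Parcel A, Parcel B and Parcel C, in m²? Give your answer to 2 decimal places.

The intersection is the polygon with vertices (6,7), (6,4), (4,4), (4,5), (4,7).
By the shoelace formula its area is 6.00.

6.00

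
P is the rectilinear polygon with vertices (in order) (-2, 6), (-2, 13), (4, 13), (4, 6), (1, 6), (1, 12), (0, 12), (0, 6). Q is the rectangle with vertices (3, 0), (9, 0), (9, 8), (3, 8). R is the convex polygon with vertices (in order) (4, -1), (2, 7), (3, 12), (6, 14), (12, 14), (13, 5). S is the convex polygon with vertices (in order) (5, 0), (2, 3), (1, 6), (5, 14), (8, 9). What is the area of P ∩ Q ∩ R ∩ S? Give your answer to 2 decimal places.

2.00

The intersection is the polygon with vertices (3,8), (4,8), (4,6), (3,6).
By the shoelace formula its area is 2.00.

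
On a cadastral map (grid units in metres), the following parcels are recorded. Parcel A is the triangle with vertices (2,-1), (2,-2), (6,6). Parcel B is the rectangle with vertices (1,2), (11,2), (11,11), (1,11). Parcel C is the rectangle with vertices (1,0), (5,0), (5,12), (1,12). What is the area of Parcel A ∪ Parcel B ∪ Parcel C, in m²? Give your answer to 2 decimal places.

By inclusion–exclusion:
Individual areas: |Parcel A| = 2, |Parcel B| = 90, |Parcel C| = 48.
|Parcel A∩Parcel B| = 0.5714.
|Parcel A∩Parcel C| = 1.1607.
|Parcel B∩Parcel C|: x∈[1,5], y∈[2,11] → 4·9 = 36.
|Parcel A∩Parcel B∩Parcel C| = 0.4464.
|Parcel A ∪ Parcel B ∪ Parcel C| = 140 − 37.7321 + 0.4464 = 102.71.

102.71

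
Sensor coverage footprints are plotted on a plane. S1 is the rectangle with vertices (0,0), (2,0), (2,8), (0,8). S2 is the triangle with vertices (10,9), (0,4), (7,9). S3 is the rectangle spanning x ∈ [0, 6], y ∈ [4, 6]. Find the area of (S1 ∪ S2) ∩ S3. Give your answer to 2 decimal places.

The region (S1 ∪ S2) ∩ S3 is the polygon with vertices (0,6), (2,6), (2,5.429), (2.8,6), (4,6), (2,5), (2,4), (0,4).
By the shoelace formula its area is 4.77.

4.77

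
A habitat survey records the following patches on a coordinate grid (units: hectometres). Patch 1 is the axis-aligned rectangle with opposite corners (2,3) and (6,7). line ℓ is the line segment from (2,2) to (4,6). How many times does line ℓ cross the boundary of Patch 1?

The segment meets the boundary at (2.5,3).

1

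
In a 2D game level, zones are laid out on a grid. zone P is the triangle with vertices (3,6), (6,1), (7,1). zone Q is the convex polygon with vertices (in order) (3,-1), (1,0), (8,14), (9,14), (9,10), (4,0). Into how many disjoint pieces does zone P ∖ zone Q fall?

2

zone P ∖ zone Q splits into 2 disjoint pieces (area 0.0699, area 1.3811).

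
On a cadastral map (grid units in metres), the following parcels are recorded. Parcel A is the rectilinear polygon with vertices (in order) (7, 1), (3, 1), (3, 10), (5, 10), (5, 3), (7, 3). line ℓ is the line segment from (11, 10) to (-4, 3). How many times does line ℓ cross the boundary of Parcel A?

The segment meets the boundary at (3,6.267), (5,7.2).

2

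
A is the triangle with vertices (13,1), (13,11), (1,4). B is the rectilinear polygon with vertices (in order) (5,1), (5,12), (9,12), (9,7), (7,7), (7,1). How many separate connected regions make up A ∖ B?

2

A ∖ B splits into 2 disjoint pieces (area 42.8333, area 6.6667).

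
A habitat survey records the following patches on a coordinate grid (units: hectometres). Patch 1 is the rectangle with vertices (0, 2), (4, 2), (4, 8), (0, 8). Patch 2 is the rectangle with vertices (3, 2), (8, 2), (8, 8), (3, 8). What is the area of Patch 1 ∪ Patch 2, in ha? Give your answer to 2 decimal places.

48.00

By inclusion–exclusion:
Individual areas: |Patch 1| = 24, |Patch 2| = 30.
|Patch 1∩Patch 2|: x∈[3,4], y∈[2,8] → 1·6 = 6.
|Patch 1 ∪ Patch 2| = 54 − 6 = 48.00.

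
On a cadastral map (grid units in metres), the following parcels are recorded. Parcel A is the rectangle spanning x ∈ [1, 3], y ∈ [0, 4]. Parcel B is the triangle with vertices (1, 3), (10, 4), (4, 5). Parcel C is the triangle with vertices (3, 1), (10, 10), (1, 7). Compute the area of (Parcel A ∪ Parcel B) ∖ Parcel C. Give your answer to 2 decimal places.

9.43

|Parcel A ∪ Parcel B| = 14.4722.
|(Parcel A ∪ Parcel B) ∩ Parcel C| = 5.0413.
|(Parcel A ∪ Parcel B) ∖ Parcel C| = 14.4722 − 5.0413 = 9.43.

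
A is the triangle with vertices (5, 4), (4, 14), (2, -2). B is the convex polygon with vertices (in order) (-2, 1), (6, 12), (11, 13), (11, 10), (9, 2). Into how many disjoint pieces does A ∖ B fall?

2

A ∖ B splits into 2 disjoint pieces (area 2.6946, area 2.2479).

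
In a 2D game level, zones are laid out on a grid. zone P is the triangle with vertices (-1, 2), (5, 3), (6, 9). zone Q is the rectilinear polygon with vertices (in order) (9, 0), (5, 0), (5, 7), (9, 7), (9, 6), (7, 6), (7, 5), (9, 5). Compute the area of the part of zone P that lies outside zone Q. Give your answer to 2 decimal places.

16.17

|zone P| = 17.5, |zone P∩zone Q| = 1.3333.
|zone P ∖ zone Q| = |zone P| − |zone P∩zone Q| = 17.5 − 1.3333 = 16.17.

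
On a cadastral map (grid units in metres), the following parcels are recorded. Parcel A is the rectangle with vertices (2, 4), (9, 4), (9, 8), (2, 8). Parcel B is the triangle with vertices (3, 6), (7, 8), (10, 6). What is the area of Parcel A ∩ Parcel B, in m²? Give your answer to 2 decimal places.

The intersection is the polygon with vertices (9,6), (3,6), (7,8), (9,6.667).
By the shoelace formula its area is 6.67.

6.67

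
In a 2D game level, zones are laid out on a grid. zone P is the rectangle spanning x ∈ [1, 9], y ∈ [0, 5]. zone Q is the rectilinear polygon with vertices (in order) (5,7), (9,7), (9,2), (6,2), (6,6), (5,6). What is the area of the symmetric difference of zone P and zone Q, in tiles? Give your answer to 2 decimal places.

38.00

|zone P| = 40, |zone Q| = 16, |zone P∩zone Q| = 9.
|zone P △ zone Q| = |zone P| + |zone Q| − 2·|zone P∩zone Q| = 40 + 16 − 18 = 38.00.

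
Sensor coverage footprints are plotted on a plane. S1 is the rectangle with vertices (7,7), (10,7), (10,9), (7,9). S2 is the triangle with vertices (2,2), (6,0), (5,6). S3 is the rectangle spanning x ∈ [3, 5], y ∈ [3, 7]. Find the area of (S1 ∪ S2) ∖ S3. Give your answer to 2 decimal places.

|S1 ∪ S2| = 17.
|(S1 ∪ S2) ∩ S3| = 3.3333.
|(S1 ∪ S2) ∖ S3| = 17 − 3.3333 = 13.67.

13.67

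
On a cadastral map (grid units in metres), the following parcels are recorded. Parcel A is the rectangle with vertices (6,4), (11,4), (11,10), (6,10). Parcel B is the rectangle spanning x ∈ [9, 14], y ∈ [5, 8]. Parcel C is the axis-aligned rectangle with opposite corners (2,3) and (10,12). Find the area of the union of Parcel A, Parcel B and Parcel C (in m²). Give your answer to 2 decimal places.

By inclusion–exclusion:
Individual areas: |Parcel A| = 30, |Parcel B| = 15, |Parcel C| = 72.
|Parcel A∩Parcel B|: x∈[9,11], y∈[5,8] → 2·3 = 6.
|Parcel A∩Parcel C|: x∈[6,10], y∈[4,10] → 4·6 = 24.
|Parcel B∩Parcel C|: x∈[9,10], y∈[5,8] → 1·3 = 3.
|Parcel A∩Parcel B∩Parcel C| = 3.
|Parcel A ∪ Parcel B ∪ Parcel C| = 117 − 33 + 3 = 87.00.

87.00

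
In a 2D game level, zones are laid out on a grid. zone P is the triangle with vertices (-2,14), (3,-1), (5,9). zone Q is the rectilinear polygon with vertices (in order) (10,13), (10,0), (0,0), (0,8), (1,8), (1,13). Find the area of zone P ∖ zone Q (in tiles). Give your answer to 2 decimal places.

9.05

|zone P| = 40, |zone P∩zone Q| = 30.9476.
|zone P ∖ zone Q| = |zone P| − |zone P∩zone Q| = 40 − 30.9476 = 9.05.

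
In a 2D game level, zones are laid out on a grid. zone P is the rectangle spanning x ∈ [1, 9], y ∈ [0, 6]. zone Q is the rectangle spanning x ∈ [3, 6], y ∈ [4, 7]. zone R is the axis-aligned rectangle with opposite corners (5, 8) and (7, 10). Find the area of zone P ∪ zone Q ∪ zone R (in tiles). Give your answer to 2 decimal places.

By inclusion–exclusion:
Individual areas: |zone P| = 48, |zone Q| = 9, |zone R| = 4.
|zone P∩zone Q|: x∈[3,6], y∈[4,6] → 3·2 = 6.
|zone P∩zone R| = 0 (no overlap).
|zone Q∩zone R| = 0 (no overlap).
|zone P∩zone Q∩zone R| = 0.
|zone P ∪ zone Q ∪ zone R| = 61 − 6 + 0 = 55.00.

55.00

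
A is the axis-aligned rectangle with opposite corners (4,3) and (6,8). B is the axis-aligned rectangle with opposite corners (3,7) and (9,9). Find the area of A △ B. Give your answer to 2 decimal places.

|A∩B|: x∈[4,6], y∈[7,8] → 2·1 = 2.
|A △ B| = |A| + |B| − 2·|A∩B| = 10 + 12 − 4 = 18.00.

18.00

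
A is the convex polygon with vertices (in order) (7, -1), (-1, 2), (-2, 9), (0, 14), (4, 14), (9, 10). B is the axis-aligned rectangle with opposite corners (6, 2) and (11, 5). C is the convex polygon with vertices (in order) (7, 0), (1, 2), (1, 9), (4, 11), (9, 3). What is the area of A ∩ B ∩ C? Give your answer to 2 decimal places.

The intersection is the polygon with vertices (6,2), (6,5), (7.75,5), (8.014,4.577), (7.545,2).
By the shoelace formula its area is 5.38.

5.38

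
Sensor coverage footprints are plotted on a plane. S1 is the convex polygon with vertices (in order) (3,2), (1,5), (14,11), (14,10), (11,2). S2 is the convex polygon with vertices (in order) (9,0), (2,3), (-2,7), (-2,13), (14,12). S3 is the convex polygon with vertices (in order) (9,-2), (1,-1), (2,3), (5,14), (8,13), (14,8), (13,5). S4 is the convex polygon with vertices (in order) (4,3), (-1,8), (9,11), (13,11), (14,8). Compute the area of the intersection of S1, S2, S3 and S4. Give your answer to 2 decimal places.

30.04

The intersection is the polygon with vertices (12.763,9.031), (11.895,6.947), (4,3), (2.429,4.571), (2.768,5.816), (11.683,9.931).
By the shoelace formula its area is 30.04.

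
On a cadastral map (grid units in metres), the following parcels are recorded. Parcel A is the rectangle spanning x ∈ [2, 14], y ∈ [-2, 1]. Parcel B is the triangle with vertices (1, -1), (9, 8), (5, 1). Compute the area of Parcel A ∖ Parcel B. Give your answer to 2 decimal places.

34.09

|Parcel A| = 36, |Parcel A∩Parcel B| = 1.9097.
|Parcel A ∖ Parcel B| = |Parcel A| − |Parcel A∩Parcel B| = 36 − 1.9097 = 34.09.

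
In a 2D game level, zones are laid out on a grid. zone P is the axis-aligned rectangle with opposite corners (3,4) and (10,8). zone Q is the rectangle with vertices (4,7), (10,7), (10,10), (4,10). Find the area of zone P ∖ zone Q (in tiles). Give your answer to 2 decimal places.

|zone P∩zone Q|: x∈[4,10], y∈[7,8] → 6·1 = 6.
|zone P| = 28.
|zone P ∖ zone Q| = |zone P| − |zone P∩zone Q| = 28 − 6 = 22.00.

22.00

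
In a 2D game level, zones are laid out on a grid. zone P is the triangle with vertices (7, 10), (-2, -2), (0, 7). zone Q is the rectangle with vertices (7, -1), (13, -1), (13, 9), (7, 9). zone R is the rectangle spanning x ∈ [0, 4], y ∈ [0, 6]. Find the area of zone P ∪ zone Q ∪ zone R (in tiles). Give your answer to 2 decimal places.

By inclusion–exclusion:
Individual areas: |zone P| = 28.5, |zone Q| = 60, |zone R| = 24.
|zone P∩zone Q| = 0.
|zone P∩zone R| = 10.6667.
|zone Q∩zone R| = 0 (no overlap).
|zone P∩zone Q∩zone R| = 0.
|zone P ∪ zone Q ∪ zone R| = 112.5 − 10.6667 + 0 = 101.83.

101.83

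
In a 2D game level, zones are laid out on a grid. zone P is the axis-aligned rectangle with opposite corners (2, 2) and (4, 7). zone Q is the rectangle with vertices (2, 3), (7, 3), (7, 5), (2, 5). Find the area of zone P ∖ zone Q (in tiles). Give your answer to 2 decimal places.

|zone P∩zone Q|: x∈[2,4], y∈[3,5] → 2·2 = 4.
|zone P| = 10.
|zone P ∖ zone Q| = |zone P| − |zone P∩zone Q| = 10 − 4 = 6.00.

6.00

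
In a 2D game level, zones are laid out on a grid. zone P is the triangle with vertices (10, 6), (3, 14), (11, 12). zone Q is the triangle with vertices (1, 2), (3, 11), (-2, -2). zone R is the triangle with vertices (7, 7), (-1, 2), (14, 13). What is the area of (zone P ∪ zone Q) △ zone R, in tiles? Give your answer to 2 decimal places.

37.36

|zone P ∪ zone Q| = 34.5.
|(zone P ∪ zone Q) ∩ zone R| = 1.8203.
|(zone P ∪ zone Q) △ zone R| = 34.5 + 6.5 − 3.6405 = 37.36.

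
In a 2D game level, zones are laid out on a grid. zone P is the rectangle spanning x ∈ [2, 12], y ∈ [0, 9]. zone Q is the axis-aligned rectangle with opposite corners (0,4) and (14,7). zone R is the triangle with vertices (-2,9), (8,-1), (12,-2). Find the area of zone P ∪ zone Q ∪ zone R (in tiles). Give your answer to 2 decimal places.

By inclusion–exclusion:
Individual areas: |zone P| = 90, |zone Q| = 42, |zone R| = 15.
|zone P∩zone Q|: x∈[2,12], y∈[4,7] → 10·3 = 30.
|zone P∩zone R| = 9.3312.
|zone Q∩zone R| = 2.8636.
|zone P∩zone Q∩zone R| = 1.6948.
|zone P ∪ zone Q ∪ zone R| = 147 − 42.1948 + 1.6948 = 106.50.

106.50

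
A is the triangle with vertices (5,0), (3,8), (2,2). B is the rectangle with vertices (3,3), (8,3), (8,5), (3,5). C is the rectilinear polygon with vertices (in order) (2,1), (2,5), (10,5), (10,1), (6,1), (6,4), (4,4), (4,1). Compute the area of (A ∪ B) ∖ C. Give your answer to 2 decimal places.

5.50

|A ∪ B| = 18.
|(A ∪ B) ∩ C| = 12.5.
|(A ∪ B) ∖ C| = 18 − 12.5 = 5.50.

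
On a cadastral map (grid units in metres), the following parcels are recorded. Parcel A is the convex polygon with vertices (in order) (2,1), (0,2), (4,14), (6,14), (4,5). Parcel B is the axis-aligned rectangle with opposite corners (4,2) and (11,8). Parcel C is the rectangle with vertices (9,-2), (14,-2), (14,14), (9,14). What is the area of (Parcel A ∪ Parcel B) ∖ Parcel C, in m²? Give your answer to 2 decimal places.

61.00

|Parcel A ∪ Parcel B| = 73.
|(Parcel A ∪ Parcel B) ∩ Parcel C| = 12.
|(Parcel A ∪ Parcel B) ∖ Parcel C| = 73 − 12 = 61.00.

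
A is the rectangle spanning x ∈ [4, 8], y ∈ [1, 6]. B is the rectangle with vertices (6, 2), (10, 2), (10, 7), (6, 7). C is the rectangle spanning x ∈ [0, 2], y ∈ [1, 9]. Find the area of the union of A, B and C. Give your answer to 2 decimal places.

By inclusion–exclusion:
Individual areas: |A| = 20, |B| = 20, |C| = 16.
|A∩B|: x∈[6,8], y∈[2,6] → 2·4 = 8.
|A∩C| = 0 (no overlap).
|B∩C| = 0 (no overlap).
|A∩B∩C| = 0.
|A ∪ B ∪ C| = 56 − 8 + 0 = 48.00.

48.00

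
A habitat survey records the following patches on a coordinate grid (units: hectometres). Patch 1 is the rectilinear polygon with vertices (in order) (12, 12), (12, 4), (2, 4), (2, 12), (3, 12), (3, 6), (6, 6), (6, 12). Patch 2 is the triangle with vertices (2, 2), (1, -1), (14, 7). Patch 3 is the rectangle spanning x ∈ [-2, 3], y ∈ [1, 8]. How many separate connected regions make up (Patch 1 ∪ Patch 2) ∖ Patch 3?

2

(Patch 1 ∪ Patch 2) ∖ Patch 3 splits into 2 disjoint pieces (area 65.0349, area 4).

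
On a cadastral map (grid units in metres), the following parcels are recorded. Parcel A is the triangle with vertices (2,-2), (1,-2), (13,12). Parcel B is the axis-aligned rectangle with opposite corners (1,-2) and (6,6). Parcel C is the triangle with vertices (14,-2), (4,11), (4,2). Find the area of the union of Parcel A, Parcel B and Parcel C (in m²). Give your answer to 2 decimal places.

77.55

By inclusion–exclusion:
Individual areas: |Parcel A| = 7, |Parcel B| = 40, |Parcel C| = 45.
|Parcel A∩Parcel B| = 4.4015.
|Parcel A∩Parcel C| = 2.395.
|Parcel B∩Parcel C| = 8.8.
|Parcel A∩Parcel B∩Parcel C| = 1.1443.
|Parcel A ∪ Parcel B ∪ Parcel C| = 92 − 15.5965 + 1.1443 = 77.55.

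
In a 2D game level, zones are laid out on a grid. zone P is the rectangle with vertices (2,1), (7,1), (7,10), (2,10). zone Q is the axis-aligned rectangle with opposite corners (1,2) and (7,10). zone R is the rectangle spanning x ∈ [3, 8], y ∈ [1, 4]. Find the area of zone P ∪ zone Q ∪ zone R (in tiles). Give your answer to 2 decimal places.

By inclusion–exclusion:
Individual areas: |zone P| = 45, |zone Q| = 48, |zone R| = 15.
|zone P∩zone Q|: x∈[2,7], y∈[2,10] → 5·8 = 40.
|zone P∩zone R|: x∈[3,7], y∈[1,4] → 4·3 = 12.
|zone Q∩zone R|: x∈[3,7], y∈[2,4] → 4·2 = 8.
|zone P∩zone Q∩zone R| = 8.
|zone P ∪ zone Q ∪ zone R| = 108 − 60 + 8 = 56.00.

56.00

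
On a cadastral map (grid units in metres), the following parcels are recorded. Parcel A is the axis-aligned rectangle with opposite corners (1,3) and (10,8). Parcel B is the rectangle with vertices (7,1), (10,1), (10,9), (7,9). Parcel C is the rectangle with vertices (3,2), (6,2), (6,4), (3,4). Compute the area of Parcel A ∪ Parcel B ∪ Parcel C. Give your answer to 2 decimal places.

57.00

By inclusion–exclusion:
Individual areas: |Parcel A| = 45, |Parcel B| = 24, |Parcel C| = 6.
|Parcel A∩Parcel B|: x∈[7,10], y∈[3,8] → 3·5 = 15.
|Parcel A∩Parcel C|: x∈[3,6], y∈[3,4] → 3·1 = 3.
|Parcel B∩Parcel C| = 0 (no overlap).
|Parcel A∩Parcel B∩Parcel C| = 0.
|Parcel A ∪ Parcel B ∪ Parcel C| = 75 − 18 + 0 = 57.00.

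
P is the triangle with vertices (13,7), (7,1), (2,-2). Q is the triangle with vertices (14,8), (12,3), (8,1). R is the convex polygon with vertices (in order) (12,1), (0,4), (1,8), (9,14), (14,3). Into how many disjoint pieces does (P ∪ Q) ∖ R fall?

4

(P ∪ Q) ∖ R splits into 4 disjoint pieces (area 3.3404, area 0.0305, area 0.3137, area 1.0533).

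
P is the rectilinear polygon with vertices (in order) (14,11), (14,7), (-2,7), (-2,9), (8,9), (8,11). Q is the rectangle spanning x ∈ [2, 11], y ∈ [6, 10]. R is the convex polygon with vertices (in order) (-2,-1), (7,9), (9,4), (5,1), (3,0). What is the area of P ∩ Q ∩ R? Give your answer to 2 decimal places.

The intersection is the polygon with vertices (5.2,7), (7,9), (7.8,7).
By the shoelace formula its area is 2.60.

2.60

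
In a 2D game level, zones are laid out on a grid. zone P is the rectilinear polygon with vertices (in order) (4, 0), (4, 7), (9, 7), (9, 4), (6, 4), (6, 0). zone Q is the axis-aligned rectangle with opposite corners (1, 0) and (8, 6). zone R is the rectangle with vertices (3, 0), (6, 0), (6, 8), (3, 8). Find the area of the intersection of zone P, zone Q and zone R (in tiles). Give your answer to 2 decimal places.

The intersection is the polygon with vertices (6,6), (6,4), (6,0), (4,0), (4,6).
By the shoelace formula its area is 12.00.

12.00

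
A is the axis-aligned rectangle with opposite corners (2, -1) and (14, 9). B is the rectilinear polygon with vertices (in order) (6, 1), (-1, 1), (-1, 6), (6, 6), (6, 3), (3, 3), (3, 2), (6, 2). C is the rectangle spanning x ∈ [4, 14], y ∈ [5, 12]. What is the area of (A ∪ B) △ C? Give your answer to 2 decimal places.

|A ∪ B| = 135.
|(A ∪ B) ∩ C| = 40.
|(A ∪ B) △ C| = 135 + 70 − 80 = 125.00.

125.00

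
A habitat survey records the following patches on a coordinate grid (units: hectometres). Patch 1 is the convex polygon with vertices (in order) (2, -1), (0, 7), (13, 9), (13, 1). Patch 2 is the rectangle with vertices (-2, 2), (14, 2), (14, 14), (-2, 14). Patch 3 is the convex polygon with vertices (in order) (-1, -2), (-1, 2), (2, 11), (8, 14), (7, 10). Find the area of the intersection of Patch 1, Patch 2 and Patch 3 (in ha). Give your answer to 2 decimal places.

The intersection is the polygon with vertices (5.571,7.857), (1.667,2), (1.25,2), (0.286,5.857), (0.703,7.108).
By the shoelace formula its area is 15.27.

15.27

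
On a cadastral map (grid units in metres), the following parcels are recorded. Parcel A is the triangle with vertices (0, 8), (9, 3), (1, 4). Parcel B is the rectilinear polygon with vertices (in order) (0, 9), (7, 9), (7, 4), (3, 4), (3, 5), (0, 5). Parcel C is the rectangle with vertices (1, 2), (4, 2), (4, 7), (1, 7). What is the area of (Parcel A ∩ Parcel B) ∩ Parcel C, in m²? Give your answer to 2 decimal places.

5.66

The region (Parcel A ∩ Parcel B) ∩ Parcel C is the polygon with vertices (3,4), (3,5), (1,5), (1,7), (1.8,7), (4,5.778), (4,4).
By the shoelace formula its area is 5.66.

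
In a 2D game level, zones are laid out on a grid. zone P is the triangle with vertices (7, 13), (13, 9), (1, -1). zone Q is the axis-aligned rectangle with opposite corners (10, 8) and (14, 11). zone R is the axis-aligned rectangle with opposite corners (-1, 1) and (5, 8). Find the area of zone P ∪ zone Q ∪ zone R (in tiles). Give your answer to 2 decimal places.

92.17

By inclusion–exclusion:
Individual areas: |zone P| = 54, |zone Q| = 12, |zone R| = 42.
|zone P∩zone Q| = 5.4.
|zone P∩zone R| = 10.4333.
|zone Q∩zone R| = 0 (no overlap).
|zone P∩zone Q∩zone R| = 0.
|zone P ∪ zone Q ∪ zone R| = 108 − 15.8333 + 0 = 92.17.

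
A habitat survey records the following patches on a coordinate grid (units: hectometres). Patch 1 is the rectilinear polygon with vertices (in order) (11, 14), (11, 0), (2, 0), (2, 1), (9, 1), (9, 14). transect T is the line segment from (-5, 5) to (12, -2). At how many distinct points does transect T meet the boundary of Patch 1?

2

The segment meets the boundary at (7.143,0), (4.714,1).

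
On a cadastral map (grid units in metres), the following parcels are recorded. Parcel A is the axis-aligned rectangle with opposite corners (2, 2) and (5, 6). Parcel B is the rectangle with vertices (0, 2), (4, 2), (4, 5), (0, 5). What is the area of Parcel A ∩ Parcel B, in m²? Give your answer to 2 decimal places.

|Parcel A∩Parcel B|: x∈[2,4], y∈[2,5] → 2·3 = 6.

6.00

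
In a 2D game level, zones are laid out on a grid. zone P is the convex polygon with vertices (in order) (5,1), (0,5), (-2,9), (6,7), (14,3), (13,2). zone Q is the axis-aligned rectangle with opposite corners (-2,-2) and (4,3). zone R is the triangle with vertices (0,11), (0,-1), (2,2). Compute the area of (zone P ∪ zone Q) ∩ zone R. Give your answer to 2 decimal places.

|zone P ∪ zone Q| = 89.6.
|(zone P ∪ zone Q) ∩ zone R| = 9.02.

9.02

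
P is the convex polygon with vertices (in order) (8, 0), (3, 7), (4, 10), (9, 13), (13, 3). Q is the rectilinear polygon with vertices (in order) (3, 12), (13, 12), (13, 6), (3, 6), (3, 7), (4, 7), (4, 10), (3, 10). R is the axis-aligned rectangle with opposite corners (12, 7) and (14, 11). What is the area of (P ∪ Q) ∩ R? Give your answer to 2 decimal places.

The region (P ∪ Q) ∩ R is the polygon with vertices (13,7), (12,7), (12,11), (13,11).
By the shoelace formula its area is 4.00.

4.00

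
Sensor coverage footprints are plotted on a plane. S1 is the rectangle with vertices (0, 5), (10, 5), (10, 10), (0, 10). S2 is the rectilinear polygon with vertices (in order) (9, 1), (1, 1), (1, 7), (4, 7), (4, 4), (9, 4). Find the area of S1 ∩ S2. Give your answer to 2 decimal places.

6.00

The intersection is the polygon with vertices (1,5), (1,7), (4,7), (4,5).
By the shoelace formula its area is 6.00.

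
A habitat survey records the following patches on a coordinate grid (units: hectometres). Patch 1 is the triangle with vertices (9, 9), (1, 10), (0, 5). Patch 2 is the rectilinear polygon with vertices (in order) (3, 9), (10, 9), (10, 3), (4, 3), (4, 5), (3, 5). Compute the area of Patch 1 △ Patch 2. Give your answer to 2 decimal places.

|Patch 1| = 20.5, |Patch 2| = 40, |Patch 1∩Patch 2| = 8.
|Patch 1 △ Patch 2| = |Patch 1| + |Patch 2| − 2·|Patch 1∩Patch 2| = 20.5 + 40 − 16 = 44.50.

44.50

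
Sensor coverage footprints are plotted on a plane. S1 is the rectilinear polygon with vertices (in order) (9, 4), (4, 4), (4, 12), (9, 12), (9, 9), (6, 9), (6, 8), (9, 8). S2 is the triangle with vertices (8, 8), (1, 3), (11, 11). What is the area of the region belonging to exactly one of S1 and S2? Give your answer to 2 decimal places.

|S1| = 37, |S2| = 3, |S1∩S2| = 1.5893.
|S1 △ S2| = |S1| + |S2| − 2·|S1∩S2| = 37 + 3 − 3.1786 = 36.82.

36.82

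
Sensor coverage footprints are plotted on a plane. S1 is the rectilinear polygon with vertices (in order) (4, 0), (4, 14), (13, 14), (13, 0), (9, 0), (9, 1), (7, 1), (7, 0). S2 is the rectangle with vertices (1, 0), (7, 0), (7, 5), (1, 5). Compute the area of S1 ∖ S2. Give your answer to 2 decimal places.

|S1| = 124, |S1∩S2| = 15.
|S1 ∖ S2| = |S1| − |S1∩S2| = 124 − 15 = 109.00.

109.00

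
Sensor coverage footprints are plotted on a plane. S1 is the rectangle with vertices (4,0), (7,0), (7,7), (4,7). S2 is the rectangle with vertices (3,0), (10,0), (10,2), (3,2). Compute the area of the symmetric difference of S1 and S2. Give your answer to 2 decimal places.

|S1∩S2|: x∈[4,7], y∈[0,2] → 3·2 = 6.
|S1 △ S2| = |S1| + |S2| − 2·|S1∩S2| = 21 + 14 − 12 = 23.00.

23.00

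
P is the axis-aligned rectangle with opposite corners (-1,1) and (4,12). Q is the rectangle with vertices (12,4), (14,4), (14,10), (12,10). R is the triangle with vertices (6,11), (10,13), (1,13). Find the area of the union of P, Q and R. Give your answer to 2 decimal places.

75.95

By inclusion–exclusion:
Individual areas: |P| = 55, |Q| = 12, |R| = 9.
|P∩Q| = 0 (no overlap).
|P∩R| = 0.05.
|Q∩R| = 0.
|P∩Q∩R| = 0.
|P ∪ Q ∪ R| = 76 − 0.05 + 0 = 75.95.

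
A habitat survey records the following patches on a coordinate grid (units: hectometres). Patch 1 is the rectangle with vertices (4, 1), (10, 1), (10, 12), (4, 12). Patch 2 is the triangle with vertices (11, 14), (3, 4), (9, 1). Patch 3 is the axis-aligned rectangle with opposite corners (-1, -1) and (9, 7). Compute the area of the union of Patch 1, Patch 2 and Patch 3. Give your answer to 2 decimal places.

By inclusion–exclusion:
Individual areas: |Patch 1| = 66, |Patch 2| = 42, |Patch 3| = 80.
|Patch 1∩Patch 2| = 38.275.
|Patch 1∩Patch 3|: x∈[4,9], y∈[1,7] → 5·6 = 30.
|Patch 2∩Patch 3| = 23.4.
|Patch 1∩Patch 2∩Patch 3| = 22.525.
|Patch 1 ∪ Patch 2 ∪ Patch 3| = 188 − 91.675 + 22.525 = 118.85.

118.85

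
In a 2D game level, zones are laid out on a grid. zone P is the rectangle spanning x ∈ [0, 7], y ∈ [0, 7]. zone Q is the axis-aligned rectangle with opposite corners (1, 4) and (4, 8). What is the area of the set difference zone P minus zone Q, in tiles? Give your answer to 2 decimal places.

40.00

|zone P∩zone Q|: x∈[1,4], y∈[4,7] → 3·3 = 9.
|zone P| = 49.
|zone P ∖ zone Q| = |zone P| − |zone P∩zone Q| = 49 − 9 = 40.00.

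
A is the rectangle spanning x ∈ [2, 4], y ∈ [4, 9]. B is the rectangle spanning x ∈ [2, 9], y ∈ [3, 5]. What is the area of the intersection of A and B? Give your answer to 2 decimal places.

|A∩B|: x∈[2,4], y∈[4,5] → 2·1 = 2.

2.00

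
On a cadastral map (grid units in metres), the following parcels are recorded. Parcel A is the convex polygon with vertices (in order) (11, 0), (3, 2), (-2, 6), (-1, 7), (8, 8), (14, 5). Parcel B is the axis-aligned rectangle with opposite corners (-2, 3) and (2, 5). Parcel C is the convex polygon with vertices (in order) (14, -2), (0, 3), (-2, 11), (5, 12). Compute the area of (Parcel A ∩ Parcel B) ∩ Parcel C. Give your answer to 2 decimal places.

The region (Parcel A ∩ Parcel B) ∩ Parcel C is the polygon with vertices (2,5), (2,3), (1.75,3), (-0.438,4.75), (-0.5,5).
By the shoelace formula its area is 2.97.

2.97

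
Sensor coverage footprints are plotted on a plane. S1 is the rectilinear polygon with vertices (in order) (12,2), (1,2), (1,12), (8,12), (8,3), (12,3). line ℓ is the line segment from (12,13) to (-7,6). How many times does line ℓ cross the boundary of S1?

The segment meets the boundary at (1,8.947), (8,11.526).

2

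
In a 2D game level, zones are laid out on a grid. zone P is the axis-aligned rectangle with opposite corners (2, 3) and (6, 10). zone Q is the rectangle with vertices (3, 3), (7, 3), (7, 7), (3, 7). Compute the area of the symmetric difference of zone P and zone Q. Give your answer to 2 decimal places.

20.00

|zone P∩zone Q|: x∈[3,6], y∈[3,7] → 3·4 = 12.
|zone P △ zone Q| = |zone P| + |zone Q| − 2·|zone P∩zone Q| = 28 + 16 − 24 = 20.00.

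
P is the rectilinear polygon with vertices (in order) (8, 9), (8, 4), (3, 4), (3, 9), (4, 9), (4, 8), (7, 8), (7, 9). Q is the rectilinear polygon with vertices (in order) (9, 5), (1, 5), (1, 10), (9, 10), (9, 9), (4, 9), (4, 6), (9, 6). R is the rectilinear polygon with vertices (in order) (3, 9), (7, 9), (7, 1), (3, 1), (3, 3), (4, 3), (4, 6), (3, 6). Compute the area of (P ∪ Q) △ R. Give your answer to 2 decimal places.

38.00

|P ∪ Q| = 39.
|(P ∪ Q) ∩ R| = 15.
|(P ∪ Q) △ R| = 39 + 29 − 30 = 38.00.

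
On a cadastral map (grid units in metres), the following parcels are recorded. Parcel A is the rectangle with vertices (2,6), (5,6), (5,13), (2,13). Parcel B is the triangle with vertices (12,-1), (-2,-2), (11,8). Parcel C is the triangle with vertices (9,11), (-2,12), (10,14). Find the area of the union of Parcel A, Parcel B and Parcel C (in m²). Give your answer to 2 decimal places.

97.33

By inclusion–exclusion:
Individual areas: |Parcel A| = 21, |Parcel B| = 63.5, |Parcel C| = 17.
|Parcel A∩Parcel B| = 0.
|Parcel A∩Parcel C| = 4.1667.
|Parcel B∩Parcel C| = 0.
|Parcel A∩Parcel B∩Parcel C| = 0.
|Parcel A ∪ Parcel B ∪ Parcel C| = 101.5 − 4.1667 + 0 = 97.33.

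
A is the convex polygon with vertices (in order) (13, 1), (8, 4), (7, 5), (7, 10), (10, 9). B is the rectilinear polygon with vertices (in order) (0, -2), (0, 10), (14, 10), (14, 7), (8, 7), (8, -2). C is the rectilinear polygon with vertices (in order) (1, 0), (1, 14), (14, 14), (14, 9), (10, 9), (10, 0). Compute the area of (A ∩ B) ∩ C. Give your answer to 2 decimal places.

The region (A ∩ B) ∩ C is the polygon with vertices (7,10), (10,9), (10,7), (8,7), (8,4), (7,5).
By the shoelace formula its area is 10.00.

10.00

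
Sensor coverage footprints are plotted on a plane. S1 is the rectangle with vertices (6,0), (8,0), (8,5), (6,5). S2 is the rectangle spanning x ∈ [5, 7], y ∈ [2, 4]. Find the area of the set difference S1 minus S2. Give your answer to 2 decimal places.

|S1∩S2|: x∈[6,7], y∈[2,4] → 1·2 = 2.
|S1| = 10.
|S1 ∖ S2| = |S1| − |S1∩S2| = 10 − 2 = 8.00.

8.00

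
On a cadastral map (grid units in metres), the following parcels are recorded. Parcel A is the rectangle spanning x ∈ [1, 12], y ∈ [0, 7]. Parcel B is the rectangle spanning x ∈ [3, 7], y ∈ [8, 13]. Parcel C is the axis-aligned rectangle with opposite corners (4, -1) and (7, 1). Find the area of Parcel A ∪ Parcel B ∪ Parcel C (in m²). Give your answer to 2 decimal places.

100.00

By inclusion–exclusion:
Individual areas: |Parcel A| = 77, |Parcel B| = 20, |Parcel C| = 6.
|Parcel A∩Parcel B| = 0 (no overlap).
|Parcel A∩Parcel C|: x∈[4,7], y∈[0,1] → 3·1 = 3.
|Parcel B∩Parcel C| = 0 (no overlap).
|Parcel A∩Parcel B∩Parcel C| = 0.
|Parcel A ∪ Parcel B ∪ Parcel C| = 103 − 3 + 0 = 100.00.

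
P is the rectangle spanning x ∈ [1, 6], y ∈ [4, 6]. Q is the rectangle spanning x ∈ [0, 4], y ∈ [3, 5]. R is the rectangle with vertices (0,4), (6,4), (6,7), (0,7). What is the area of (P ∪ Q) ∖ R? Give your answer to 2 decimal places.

|P ∪ Q| = 15.
|(P ∪ Q) ∩ R| = 11.
|(P ∪ Q) ∖ R| = 15 − 11 = 4.00.

4.00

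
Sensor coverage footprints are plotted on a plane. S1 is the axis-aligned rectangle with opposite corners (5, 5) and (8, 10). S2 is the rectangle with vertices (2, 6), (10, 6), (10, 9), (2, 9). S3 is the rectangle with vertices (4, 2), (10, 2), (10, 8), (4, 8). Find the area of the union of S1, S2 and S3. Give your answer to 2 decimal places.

51.00

By inclusion–exclusion:
Individual areas: |S1| = 15, |S2| = 24, |S3| = 36.
|S1∩S2|: x∈[5,8], y∈[6,9] → 3·3 = 9.
|S1∩S3|: x∈[5,8], y∈[5,8] → 3·3 = 9.
|S2∩S3|: x∈[4,10], y∈[6,8] → 6·2 = 12.
|S1∩S2∩S3| = 6.
|S1 ∪ S2 ∪ S3| = 75 − 30 + 6 = 51.00.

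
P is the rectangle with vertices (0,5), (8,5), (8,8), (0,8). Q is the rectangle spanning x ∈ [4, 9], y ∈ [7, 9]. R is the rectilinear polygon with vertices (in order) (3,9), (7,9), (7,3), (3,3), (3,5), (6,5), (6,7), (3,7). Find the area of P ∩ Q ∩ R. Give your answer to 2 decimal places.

The intersection is the polygon with vertices (6,7), (4,7), (4,8), (7,8), (7,7).
By the shoelace formula its area is 3.00.

3.00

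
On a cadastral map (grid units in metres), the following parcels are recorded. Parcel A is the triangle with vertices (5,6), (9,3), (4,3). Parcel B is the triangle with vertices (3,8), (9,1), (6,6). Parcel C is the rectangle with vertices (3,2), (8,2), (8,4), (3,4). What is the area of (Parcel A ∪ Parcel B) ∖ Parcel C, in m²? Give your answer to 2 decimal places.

|Parcel A ∪ Parcel B| = 10.0161.
|(Parcel A ∪ Parcel B) ∩ Parcel C| = 4.056.
|(Parcel A ∪ Parcel B) ∖ Parcel C| = 10.0161 − 4.056 = 5.96.

5.96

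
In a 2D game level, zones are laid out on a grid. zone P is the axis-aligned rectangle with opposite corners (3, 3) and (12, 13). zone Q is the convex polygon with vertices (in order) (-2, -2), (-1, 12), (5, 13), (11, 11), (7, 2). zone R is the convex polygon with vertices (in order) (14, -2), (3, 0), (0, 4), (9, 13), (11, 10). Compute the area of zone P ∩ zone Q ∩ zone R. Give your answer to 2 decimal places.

43.48

The intersection is the polygon with vertices (3,7), (8,12), (10.143,11.286), (10.733,10.4), (7.444,3), (3,3).
By the shoelace formula its area is 43.48.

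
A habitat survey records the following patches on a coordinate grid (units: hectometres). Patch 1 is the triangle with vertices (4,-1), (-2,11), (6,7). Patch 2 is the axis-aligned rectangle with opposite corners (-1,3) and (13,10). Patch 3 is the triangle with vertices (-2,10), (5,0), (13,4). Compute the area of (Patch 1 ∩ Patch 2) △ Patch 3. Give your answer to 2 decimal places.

|Patch 1 ∩ Patch 2| = 29.
|(Patch 1 ∩ Patch 2) ∩ Patch 3| = 23.3795.
|(Patch 1 ∩ Patch 2) △ Patch 3| = 29 + 54 − 46.7591 = 36.24.

36.24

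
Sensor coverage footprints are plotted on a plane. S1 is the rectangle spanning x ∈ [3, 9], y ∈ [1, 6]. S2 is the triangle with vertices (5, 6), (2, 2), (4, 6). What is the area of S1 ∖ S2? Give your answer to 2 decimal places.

28.33

|S1| = 30, |S1∩S2| = 1.6667.
|S1 ∖ S2| = |S1| − |S1∩S2| = 30 − 1.6667 = 28.33.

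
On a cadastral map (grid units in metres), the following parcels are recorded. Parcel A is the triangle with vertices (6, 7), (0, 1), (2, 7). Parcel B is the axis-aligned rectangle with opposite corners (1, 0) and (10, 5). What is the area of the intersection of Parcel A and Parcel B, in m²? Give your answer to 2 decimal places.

The intersection is the polygon with vertices (1,2), (1,4), (1.333,5), (4,5).
By the shoelace formula its area is 4.33.

4.33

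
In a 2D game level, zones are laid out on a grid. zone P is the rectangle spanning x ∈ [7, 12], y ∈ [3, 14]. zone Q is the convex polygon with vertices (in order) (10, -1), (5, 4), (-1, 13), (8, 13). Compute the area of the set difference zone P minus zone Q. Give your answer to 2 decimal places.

37.86

|zone P| = 55, |zone P∩zone Q| = 17.1429.
|zone P ∖ zone Q| = |zone P| − |zone P∩zone Q| = 55 − 17.1429 = 37.86.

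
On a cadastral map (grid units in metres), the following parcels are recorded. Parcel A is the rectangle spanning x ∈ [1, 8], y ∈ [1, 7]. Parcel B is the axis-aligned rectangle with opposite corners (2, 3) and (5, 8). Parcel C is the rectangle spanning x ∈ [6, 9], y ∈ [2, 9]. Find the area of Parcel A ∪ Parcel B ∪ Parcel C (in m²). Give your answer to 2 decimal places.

56.00

By inclusion–exclusion:
Individual areas: |Parcel A| = 42, |Parcel B| = 15, |Parcel C| = 21.
|Parcel A∩Parcel B|: x∈[2,5], y∈[3,7] → 3·4 = 12.
|Parcel A∩Parcel C|: x∈[6,8], y∈[2,7] → 2·5 = 10.
|Parcel B∩Parcel C| = 0 (no overlap).
|Parcel A∩Parcel B∩Parcel C| = 0.
|Parcel A ∪ Parcel B ∪ Parcel C| = 78 − 22 + 0 = 56.00.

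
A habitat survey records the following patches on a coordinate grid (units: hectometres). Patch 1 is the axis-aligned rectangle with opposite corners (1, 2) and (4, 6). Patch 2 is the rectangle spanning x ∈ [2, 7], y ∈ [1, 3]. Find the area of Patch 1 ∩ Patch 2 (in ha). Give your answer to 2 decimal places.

2.00

|Patch 1∩Patch 2|: x∈[2,4], y∈[2,3] → 2·1 = 2.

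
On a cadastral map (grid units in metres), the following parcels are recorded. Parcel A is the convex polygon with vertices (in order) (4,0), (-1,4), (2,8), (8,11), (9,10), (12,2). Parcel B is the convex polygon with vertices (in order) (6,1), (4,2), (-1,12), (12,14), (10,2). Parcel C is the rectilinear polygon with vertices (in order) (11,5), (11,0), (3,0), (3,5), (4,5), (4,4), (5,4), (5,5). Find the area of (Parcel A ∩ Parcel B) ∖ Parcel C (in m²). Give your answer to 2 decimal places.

38.66

|Parcel A ∩ Parcel B| = 61.4077.
|(Parcel A ∩ Parcel B) ∩ Parcel C| = 22.75.
|(Parcel A ∩ Parcel B) ∖ Parcel C| = 61.4077 − 22.75 = 38.66.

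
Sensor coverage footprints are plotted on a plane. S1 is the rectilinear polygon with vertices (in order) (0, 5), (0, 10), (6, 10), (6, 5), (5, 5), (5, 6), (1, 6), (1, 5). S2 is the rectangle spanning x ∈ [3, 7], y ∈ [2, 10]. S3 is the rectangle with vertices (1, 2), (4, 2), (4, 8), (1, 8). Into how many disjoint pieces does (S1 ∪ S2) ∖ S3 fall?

(S1 ∪ S2) ∖ S3 is a single connected region.

1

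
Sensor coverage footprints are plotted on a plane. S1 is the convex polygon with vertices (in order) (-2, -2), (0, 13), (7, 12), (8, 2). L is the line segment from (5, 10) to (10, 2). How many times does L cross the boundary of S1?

The segment meets the boundary at (7.619,5.81).

1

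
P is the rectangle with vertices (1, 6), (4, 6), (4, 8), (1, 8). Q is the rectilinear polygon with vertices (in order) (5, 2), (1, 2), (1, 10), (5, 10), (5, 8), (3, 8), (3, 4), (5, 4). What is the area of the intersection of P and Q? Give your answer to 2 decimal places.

4.00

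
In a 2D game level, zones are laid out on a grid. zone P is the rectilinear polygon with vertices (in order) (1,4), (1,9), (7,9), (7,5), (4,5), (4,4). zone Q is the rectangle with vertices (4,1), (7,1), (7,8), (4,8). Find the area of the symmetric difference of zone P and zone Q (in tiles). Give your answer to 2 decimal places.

30.00

|zone P| = 27, |zone Q| = 21, |zone P∩zone Q| = 9.
|zone P △ zone Q| = |zone P| + |zone Q| − 2·|zone P∩zone Q| = 27 + 21 − 18 = 30.00.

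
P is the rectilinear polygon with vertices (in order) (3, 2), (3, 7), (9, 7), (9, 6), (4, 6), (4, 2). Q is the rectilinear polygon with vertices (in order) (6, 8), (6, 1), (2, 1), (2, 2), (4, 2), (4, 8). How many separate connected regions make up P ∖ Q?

P ∖ Q splits into 2 disjoint pieces (area 5, area 3).

2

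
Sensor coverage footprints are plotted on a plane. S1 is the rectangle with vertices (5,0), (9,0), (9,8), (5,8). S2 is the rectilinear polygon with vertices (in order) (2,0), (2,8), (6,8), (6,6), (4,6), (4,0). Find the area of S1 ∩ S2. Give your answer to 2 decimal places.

2.00

The intersection is the polygon with vertices (6,8), (6,6), (5,6), (5,8).
By the shoelace formula its area is 2.00.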